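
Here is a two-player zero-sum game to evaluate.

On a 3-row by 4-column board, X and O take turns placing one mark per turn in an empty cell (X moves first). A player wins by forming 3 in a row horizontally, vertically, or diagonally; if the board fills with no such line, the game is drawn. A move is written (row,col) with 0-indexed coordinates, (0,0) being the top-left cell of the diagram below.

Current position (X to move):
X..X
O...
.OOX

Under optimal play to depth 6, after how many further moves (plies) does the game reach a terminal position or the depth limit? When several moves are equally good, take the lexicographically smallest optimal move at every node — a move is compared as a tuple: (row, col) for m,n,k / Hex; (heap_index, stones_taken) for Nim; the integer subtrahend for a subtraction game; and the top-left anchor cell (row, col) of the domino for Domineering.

[X..X/O.../.OOX] X move#1: (0,1):-1/XX.X/O.../.OOX, (0,2):-1/X.XX/O.../.OOX, (1,1):-1/X..X/OX../.OOX, (1,2):-1/X..X/O.X./.OOX, (1,3):+1/X..X/O..X/.OOX*, (2,0):+1/X..X/O.../XOOX
[X..X/O..X/.OOX] end (terminal -1, O#2); searched X..X/O.../.OOX to 6

PV length from [X..X/O.../.OOX]: 1 ply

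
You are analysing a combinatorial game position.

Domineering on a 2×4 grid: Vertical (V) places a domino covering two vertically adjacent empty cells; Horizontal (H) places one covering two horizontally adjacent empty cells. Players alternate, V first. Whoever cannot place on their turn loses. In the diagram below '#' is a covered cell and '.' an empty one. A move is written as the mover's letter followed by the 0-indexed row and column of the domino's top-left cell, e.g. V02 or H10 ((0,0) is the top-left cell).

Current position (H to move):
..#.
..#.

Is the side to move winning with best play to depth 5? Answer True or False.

H winning at [..#./..#.]: True

p1 H@[..#./..#.]: H00[###./..#.]+1* H10[..#./###.]+1
p2 V@[###./..#.]: V03[####/..##]-1*
p3 H@[####/..##]: H10[####/####]+1*
p4 V@[####/####] terminal -1; root [..#./..#.] d5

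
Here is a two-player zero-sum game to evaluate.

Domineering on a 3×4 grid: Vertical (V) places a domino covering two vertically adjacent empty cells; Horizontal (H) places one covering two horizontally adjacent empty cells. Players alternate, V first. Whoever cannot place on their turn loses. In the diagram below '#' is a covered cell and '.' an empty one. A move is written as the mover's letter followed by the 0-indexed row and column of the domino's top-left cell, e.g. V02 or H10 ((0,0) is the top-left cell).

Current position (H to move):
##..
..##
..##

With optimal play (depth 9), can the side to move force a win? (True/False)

H winning at [##../..##/..##]: True

[##../..##/..##] H move#1: H02:-1/####/..##/..##, H10:+1/##../####/..##*, H20:+1/##../..##/####
[##../####/..##] end (terminal -1, V#2); searched ##../..##/..## to 9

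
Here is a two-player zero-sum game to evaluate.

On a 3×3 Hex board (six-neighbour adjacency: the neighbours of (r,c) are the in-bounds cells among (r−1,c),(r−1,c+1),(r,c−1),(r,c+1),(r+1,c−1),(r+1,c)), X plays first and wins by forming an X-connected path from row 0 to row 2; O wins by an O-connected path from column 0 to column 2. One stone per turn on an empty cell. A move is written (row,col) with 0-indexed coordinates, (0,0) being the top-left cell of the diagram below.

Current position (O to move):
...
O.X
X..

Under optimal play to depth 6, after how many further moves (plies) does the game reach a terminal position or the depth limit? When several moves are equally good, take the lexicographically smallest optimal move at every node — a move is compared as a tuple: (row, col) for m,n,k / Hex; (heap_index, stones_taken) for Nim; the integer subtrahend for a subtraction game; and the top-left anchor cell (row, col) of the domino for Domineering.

[.../O.X/X..] O move#1: (0,0):-1/O../O.X/X.., (0,1):-1/.O./O.X/X.., (0,2):+1/..O/O.X/X..*, (1,1):-1/.../OOX/X.., (2,1):-1/.../O.X/XO., (2,2):-1/.../O.X/X.O
[..O/O.X/X..] X move#2: (0,0):-1/X.O/O.X/X..*, (0,1):-1/.XO/O.X/X.., (1,1):-1/..O/OXX/X.., (2,1):-1/..O/O.X/XX., (2,2):-1/..O/O.X/X.X
[X.O/O.X/X..] O move#3: (0,1):+1/XOO/O.X/X..*, (1,1):+1/X.O/OOX/X.., (2,1):+1/X.O/O.X/XO., (2,2):+1/X.O/O.X/X.O
[XOO/O.X/X..] end (terminal -1, X#4); searched .../O.X/X.. to 6

PV length from [.../O.X/X..]: 3 plies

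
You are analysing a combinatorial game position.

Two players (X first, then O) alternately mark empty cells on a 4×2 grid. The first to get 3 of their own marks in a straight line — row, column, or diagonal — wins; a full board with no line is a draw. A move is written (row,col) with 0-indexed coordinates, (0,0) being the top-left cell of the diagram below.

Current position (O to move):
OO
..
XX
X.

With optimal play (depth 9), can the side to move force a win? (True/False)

O winning at [OO/../XX/X.]: False

p1 O@[OO/../XX/X.]: (1,0)[OO/O./XX/X.]+0* (1,1)[OO/.O/XX/X.]-1 (3,1)[OO/../XX/XO]-1
p2 X@[OO/O./XX/X.]: (1,1)[OO/OX/XX/X.]+0* (3,1)[OO/O./XX/XX]+0
p3 O@[OO/OX/XX/X.]: (3,1)[OO/OX/XX/XO]+0*
p4 X@[OO/OX/XX/XO] terminal +0; root [OO/../XX/X.] d9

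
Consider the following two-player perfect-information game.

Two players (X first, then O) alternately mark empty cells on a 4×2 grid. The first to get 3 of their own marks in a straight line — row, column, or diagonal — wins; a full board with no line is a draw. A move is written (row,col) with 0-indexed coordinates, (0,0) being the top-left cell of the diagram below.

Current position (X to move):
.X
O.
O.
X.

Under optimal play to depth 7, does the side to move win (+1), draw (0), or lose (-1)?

ply 1, X at .X/O./O./X. | (0,0)=+0→XX/O./O./X.*; (1,1)=-1→.X/OX/O./X.; (2,1)=-1→.X/O./OX/X.; (3,1)=-1→.X/O./O./XX
ply 2, O at XX/O./O./X. | (1,1)=+0→XX/OO/O./X.*; (2,1)=+0→XX/O./OO/X.; (3,1)=+0→XX/O./O./XO
ply 3, X at XX/OO/O./X. | (2,1)=+0→XX/OO/OX/X.*; (3,1)=+0→XX/OO/O./XX
ply 4, O at XX/OO/OX/X. | (3,1)=+0→XX/OO/OX/XO*
ply 5: XX/OO/OX/XO is terminal +0 (X); from .X/O./O./X. depth 7

value(.X/O./O./X., X) = 0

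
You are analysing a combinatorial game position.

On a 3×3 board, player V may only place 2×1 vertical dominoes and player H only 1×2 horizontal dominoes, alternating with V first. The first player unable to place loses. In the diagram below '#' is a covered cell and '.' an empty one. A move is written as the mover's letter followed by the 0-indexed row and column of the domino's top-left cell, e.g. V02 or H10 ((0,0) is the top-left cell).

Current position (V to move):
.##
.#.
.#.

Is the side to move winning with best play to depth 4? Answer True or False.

V winning at [.##/.#./.#.]: True

ply 1, V at .##/.#./.#. | V00=+1→###/##./.#.*; V10=+1→.##/##./##.; V12=+1→.##/.##/.##
ply 2: ###/##./.#. is terminal -1 (H); from .##/.#./.#. depth 4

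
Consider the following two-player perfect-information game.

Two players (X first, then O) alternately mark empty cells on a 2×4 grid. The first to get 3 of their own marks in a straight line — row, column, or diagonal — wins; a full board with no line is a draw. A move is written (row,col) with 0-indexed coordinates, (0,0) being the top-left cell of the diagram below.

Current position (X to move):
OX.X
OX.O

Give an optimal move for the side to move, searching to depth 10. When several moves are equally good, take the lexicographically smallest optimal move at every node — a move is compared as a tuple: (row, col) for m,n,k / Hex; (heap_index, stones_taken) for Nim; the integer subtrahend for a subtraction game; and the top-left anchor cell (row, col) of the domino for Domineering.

[OX.X/OX.O] X move#1: (0,2):+1/OXXX/OX.O*, (1,2):+0/OX.X/OXXO
[OXXX/OX.O] end (terminal -1, O#2); searched OX.X/OX.O to 10

X's best at [OX.X/OX.O]: (0,2)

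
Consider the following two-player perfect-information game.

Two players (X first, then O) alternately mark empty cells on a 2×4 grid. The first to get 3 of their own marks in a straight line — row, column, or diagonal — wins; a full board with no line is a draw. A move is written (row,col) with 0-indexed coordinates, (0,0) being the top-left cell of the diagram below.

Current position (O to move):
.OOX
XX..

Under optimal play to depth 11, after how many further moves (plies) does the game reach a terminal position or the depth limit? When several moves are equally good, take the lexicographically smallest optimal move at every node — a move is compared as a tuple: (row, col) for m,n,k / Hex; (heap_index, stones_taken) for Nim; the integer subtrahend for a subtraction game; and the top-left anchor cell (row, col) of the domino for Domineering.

PV length from [.OOX/XX..]: 1 ply

ply 1, O at .OOX/XX.. | (0,0)=+1→OOOX/XX..*; (1,2)=+0→.OOX/XXO.; (1,3)=-1→.OOX/XX.O
ply 2: OOOX/XX.. is terminal -1 (X); from .OOX/XX.. depth 11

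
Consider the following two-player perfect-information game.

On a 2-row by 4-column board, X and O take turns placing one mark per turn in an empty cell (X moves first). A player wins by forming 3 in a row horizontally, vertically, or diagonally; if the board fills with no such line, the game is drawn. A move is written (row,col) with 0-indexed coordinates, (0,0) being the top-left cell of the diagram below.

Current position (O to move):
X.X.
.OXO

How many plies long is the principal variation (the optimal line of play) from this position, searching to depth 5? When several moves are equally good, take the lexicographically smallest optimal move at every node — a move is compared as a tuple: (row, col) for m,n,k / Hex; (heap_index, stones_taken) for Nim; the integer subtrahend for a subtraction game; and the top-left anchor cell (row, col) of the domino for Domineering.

ply 1, O at X.X./.OXO | (0,1)=+0→XOX./.OXO*; (0,3)=-1→X.XO/.OXO; (1,0)=-1→X.X./OOXO
ply 2, X at XOX./.OXO | (0,3)=+0→XOXX/.OXO*; (1,0)=+0→XOX./XOXO
ply 3, O at XOXX/.OXO | (1,0)=+0→XOXX/OOXO*
ply 4: XOXX/OOXO is terminal +0 (X); from X.X./.OXO depth 5

PV length from [X.X./.OXO]: 3 plies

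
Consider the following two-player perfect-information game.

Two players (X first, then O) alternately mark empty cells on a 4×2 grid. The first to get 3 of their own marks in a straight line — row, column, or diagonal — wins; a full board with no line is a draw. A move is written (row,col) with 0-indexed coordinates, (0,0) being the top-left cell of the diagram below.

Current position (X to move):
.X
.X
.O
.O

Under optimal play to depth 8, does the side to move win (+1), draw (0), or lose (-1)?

value(.X/.X/.O/.O, X) = 0

p1 X@[.X/.X/.O/.O]: (0,0)[XX/.X/.O/.O]+0* (1,0)[.X/XX/.O/.O]+0 (2,0)[.X/.X/XO/.O]+0 (3,0)[.X/.X/.O/XO]+0
p2 O@[XX/.X/.O/.O]: (1,0)[XX/OX/.O/.O]+0* (2,0)[XX/.X/OO/.O]+0 (3,0)[XX/.X/.O/OO]+0
p3 X@[XX/OX/.O/.O]: (2,0)[XX/OX/XO/.O]+0* (3,0)[XX/OX/.O/XO]+0
p4 O@[XX/OX/XO/.O]: (3,0)[XX/OX/XO/OO]+0*
p5 X@[XX/OX/XO/OO] terminal +0; root [.X/.X/.O/.O] d8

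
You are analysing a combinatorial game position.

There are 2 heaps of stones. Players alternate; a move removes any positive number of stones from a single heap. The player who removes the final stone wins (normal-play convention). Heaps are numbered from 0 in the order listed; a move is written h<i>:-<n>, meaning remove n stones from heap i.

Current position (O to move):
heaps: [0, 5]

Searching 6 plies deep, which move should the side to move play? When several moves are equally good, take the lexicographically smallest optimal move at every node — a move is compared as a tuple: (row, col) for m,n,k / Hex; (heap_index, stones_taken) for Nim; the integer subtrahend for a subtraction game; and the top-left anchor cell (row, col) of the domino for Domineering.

O's best at [(0,5)]: h1:-5

p1 O@[(0,5)]: h1:-1[(0,4)]-1 h1:-2[(0,3)]-1 h1:-3[(0,2)]-1 h1:-4[(0,1)]-1 h1:-5[(0,0)]+1*
p2 X@[(0,0)] terminal -1; root [(0,5)] d6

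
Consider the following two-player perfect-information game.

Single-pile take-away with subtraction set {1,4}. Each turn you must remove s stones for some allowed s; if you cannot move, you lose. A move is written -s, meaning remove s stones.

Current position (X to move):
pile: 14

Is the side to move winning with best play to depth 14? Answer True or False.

ply 1, X at 14 | -1=-1→13; -4=+1→10*
ply 2, O at 10 | -1=-1→9*; -4=-1→6
ply 3, X at 9 | -1=-1→8; -4=+1→5*
ply 4, O at 5 | -1=-1→4*; -4=-1→1
ply 5, X at 4 | -1=-1→3; -4=+1→0*
ply 6: 0 is terminal -1 (O); from 14 depth 14

X winning at [14]: True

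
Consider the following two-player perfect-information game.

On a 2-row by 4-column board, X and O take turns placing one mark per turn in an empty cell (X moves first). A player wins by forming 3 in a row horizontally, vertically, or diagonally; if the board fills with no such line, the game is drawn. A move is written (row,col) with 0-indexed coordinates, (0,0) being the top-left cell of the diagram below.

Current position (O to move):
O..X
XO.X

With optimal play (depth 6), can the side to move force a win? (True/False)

p1 O@[O..X/XO.X]: (0,1)[OO.X/XO.X]+0* (0,2)[O.OX/XO.X]+0 (1,2)[O..X/XOOX]+0
p2 X@[OO.X/XO.X]: (0,2)[OOXX/XO.X]+0* (1,2)[OO.X/XOXX]-1
p3 O@[OOXX/XO.X]: (1,2)[OOXX/XOOX]+0*
p4 X@[OOXX/XOOX] terminal +0; root [O..X/XO.X] d6

O winning at [O..X/XO.X]: False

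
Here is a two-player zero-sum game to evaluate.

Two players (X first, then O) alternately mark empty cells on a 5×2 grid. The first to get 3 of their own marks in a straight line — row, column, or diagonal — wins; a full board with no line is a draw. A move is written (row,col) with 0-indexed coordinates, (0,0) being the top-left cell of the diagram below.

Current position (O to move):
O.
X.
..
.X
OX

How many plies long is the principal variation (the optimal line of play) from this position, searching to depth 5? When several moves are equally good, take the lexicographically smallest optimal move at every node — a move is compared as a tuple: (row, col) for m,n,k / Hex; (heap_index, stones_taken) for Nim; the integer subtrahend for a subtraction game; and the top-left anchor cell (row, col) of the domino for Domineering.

[O./X./../.X/OX] O move#1: (0,1):-1/OO/X./../.X/OX, (1,1):-1/O./XO/../.X/OX, (2,0):-1/O./X./O./.X/OX, (2,1):+0/O./X./.O/.X/OX*, (3,0):-1/O./X./../OX/OX
[O./X./.O/.X/OX] X move#2: (0,1):+0/OX/X./.O/.X/OX*, (1,1):+0/O./XX/.O/.X/OX, (2,0):+0/O./X./XO/.X/OX, (3,0):+0/O./X./.O/XX/OX
[OX/X./.O/.X/OX] O move#3: (1,1):+0/OX/XO/.O/.X/OX*, (2,0):+0/OX/X./OO/.X/OX, (3,0):+0/OX/X./.O/OX/OX
[OX/XO/.O/.X/OX] X move#4: (2,0):+0/OX/XO/XO/.X/OX*, (3,0):+0/OX/XO/.O/XX/OX
[OX/XO/XO/.X/OX] O move#5: (3,0):+0/OX/XO/XO/OX/OX*
[OX/XO/XO/OX/OX] end (terminal +0, X#6); searched O./X./../.X/OX to 5

PV length from [O./X./../.X/OX]: 5 plies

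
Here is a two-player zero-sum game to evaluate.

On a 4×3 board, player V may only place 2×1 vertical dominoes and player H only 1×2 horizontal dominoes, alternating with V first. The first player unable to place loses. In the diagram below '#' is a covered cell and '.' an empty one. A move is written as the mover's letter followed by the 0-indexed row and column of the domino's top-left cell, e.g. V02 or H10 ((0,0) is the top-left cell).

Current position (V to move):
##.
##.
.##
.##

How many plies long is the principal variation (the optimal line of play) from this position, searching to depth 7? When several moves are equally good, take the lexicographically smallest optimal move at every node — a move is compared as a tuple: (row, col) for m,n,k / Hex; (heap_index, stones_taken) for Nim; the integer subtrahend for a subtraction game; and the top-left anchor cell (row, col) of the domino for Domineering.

PV length from [##./##./.##/.##]: 1 ply

ply 1, V at ##./##./.##/.## | V02=+1→###/###/.##/.##*; V20=+1→##./##./###/###
ply 2: ###/###/.##/.## is terminal -1 (H); from ##./##./.##/.## depth 7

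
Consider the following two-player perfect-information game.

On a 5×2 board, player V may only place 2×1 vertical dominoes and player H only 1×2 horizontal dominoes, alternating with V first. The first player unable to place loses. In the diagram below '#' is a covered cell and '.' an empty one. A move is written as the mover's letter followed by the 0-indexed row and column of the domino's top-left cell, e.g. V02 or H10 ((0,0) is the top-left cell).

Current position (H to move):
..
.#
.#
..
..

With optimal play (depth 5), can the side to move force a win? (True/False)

[../.#/.#/../..] H move#1: H00:-1/##/.#/.#/../.., H30:+1/../.#/.#/##/..*, H40:+1/../.#/.#/../##
[../.#/.#/##/..] V move#2: V00:-1/#./##/.#/##/..*, V10:-1/../##/##/##/..
[#./##/.#/##/..] H move#3: H40:+1/#./##/.#/##/##*
[#./##/.#/##/##] end (terminal -1, V#4); searched ../.#/.#/../.. to 5

H winning at [../.#/.#/../..]: True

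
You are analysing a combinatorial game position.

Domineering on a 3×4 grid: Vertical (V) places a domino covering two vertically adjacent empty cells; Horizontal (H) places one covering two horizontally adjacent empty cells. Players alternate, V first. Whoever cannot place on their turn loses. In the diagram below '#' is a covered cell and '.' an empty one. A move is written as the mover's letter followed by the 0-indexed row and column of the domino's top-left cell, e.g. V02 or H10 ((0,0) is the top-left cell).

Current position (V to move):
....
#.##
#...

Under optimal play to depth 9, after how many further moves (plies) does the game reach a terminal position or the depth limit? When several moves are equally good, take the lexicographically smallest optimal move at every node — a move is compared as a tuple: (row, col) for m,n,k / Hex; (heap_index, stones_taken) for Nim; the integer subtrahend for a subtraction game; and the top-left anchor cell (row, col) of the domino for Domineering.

[..../#.##/#...] V move#1: V01:-1/.#../####/#...*, V11:-1/..../####/##..
[.#../####/#...] H move#2: H02:+1/.###/####/#...*, H21:+1/.#../####/###., H22:+1/.#../####/#.##
[.###/####/#...] end (terminal -1, V#3); searched ..../#.##/#... to 9

PV length from [..../#.##/#...]: 2 plies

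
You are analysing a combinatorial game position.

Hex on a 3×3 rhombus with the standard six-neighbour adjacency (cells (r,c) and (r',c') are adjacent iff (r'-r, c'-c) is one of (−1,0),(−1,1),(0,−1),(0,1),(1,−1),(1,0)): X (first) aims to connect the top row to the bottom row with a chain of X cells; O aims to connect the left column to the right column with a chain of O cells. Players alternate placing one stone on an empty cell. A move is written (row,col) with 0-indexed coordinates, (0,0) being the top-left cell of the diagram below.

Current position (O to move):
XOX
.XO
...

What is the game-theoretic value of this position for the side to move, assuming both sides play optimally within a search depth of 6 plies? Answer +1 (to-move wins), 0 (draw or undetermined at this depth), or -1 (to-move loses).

[XOX/.XO/...] O move#1: (1,0):-1/XOX/OXO/...*, (2,0):-1/XOX/.XO/O.., (2,1):-1/XOX/.XO/.O., (2,2):-1/XOX/.XO/..O
[XOX/OXO/...] X move#2: (2,0):+1/XOX/OXO/X..*, (2,1):+1/XOX/OXO/.X., (2,2):+1/XOX/OXO/..X
[XOX/OXO/X..] end (terminal -1, O#3); searched XOX/.XO/... to 6

value(XOX/.XO/..., O) = -1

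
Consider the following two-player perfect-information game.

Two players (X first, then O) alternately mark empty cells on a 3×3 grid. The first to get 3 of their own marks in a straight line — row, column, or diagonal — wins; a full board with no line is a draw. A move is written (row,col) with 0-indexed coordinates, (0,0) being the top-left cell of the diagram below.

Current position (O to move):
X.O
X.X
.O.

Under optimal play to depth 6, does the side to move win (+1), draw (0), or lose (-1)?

value(X.O/X.X/.O., O) = -1

p1 O@[X.O/X.X/.O.]: (0,1)[XOO/X.X/.O.]-1* (1,1)[X.O/XOX/.O.]-1 (2,0)[X.O/X.X/OO.]-1 (2,2)[X.O/X.X/.OO]-1
p2 X@[XOO/X.X/.O.]: (1,1)[XOO/XXX/.O.]+1* (2,0)[XOO/X.X/XO.]+1 (2,2)[XOO/X.X/.OX]-1
p3 O@[XOO/XXX/.O.] terminal -1; root [X.O/X.X/.O.] d6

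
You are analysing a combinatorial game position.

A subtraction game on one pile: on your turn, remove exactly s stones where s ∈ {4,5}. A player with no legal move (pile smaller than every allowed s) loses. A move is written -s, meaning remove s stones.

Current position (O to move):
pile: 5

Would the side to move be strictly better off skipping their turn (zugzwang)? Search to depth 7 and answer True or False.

[5] O move#1: -4:+1/1*, -5:+1/0
[1] end (terminal -1, X#2); searched 5 to 7
pass branch (X moves first from the same position):
  | [5] X move#1: -4:+1/1*, -5:+1/0
  | [1] end (terminal -1, O#2); searched 5 to 7
O moving scores +1; O passing scores -1

zugzwang(5, O) = False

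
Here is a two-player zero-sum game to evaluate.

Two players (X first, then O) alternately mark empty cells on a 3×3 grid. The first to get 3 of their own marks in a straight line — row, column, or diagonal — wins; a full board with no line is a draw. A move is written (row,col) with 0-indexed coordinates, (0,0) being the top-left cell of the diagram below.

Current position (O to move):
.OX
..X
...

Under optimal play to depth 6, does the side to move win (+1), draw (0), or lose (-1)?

value(.OX/..X/..., O) = -1

p1 O@[.OX/..X/...]: (0,0)[OOX/..X/...]-1* (1,0)[.OX/O.X/...]-1 (1,1)[.OX/.OX/...]-1 (2,0)[.OX/..X/O..]-1 (2,1)[.OX/..X/.O.]-1 (2,2)[.OX/..X/..O]-1
p2 X@[OOX/..X/...]: (1,0)[OOX/X.X/...]+1* (1,1)[OOX/.XX/...]+1 (2,0)[OOX/..X/X..]+1 (2,1)[OOX/..X/.X.]+1 (2,2)[OOX/..X/..X]+1
p3 O@[OOX/X.X/...]: (1,1)[OOX/XOX/...]-1* (2,0)[OOX/X.X/O..]-1 (2,1)[OOX/X.X/.O.]-1 (2,2)[OOX/X.X/..O]-1
p4 X@[OOX/XOX/...]: (2,0)[OOX/XOX/X..]-1 (2,1)[OOX/XOX/.X.]-1 (2,2)[OOX/XOX/..X]+1*
p5 O@[OOX/XOX/..X] terminal -1; root [.OX/..X/...] d6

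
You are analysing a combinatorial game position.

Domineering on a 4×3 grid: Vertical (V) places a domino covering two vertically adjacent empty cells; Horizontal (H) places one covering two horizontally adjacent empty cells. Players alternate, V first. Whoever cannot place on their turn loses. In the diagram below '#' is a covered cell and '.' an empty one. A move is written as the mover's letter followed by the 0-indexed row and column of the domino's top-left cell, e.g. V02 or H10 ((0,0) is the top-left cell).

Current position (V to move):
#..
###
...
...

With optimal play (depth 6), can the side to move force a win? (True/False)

V winning at [#../###/.../...]: True

p1 V@[#../###/.../...]: V20[#../###/#../#..]-1 V21[#../###/.#./.#.]+1* V22[#../###/..#/..#]-1
p2 H@[#../###/.#./.#.]: H01[###/###/.#./.#.]-1*
p3 V@[###/###/.#./.#.]: V20[###/###/##./##.]+1* V22[###/###/.##/.##]+1
p4 H@[###/###/##./##.] terminal -1; root [#../###/.../...] d6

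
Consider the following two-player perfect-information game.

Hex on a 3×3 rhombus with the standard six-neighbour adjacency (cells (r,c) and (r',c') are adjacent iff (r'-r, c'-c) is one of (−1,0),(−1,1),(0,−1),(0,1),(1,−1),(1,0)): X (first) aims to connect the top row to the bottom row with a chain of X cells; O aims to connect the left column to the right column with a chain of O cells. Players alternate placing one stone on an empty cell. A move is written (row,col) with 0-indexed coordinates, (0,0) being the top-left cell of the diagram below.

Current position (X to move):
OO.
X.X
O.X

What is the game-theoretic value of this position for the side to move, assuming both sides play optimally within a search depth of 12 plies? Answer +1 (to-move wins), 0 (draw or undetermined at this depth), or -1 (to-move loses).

value(OO./X.X/O.X, X) = +1

p1 X@[OO./X.X/O.X]: (0,2)[OOX/X.X/O.X]+1* (1,1)[OO./XXX/O.X]-1 (2,1)[OO./X.X/OXX]-1
p2 O@[OOX/X.X/O.X] terminal -1; root [OO./X.X/O.X] d12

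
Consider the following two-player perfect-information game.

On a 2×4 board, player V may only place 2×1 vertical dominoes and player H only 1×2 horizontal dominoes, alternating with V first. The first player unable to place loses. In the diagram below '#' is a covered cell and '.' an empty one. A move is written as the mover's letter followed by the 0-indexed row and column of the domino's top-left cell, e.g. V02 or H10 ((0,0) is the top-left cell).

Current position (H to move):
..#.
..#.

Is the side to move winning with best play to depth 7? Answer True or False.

p1 H@[..#./..#.]: H00[###./..#.]+1* H10[..#./###.]+1
p2 V@[###./..#.]: V03[####/..##]-1*
p3 H@[####/..##]: H10[####/####]+1*
p4 V@[####/####] terminal -1; root [..#./..#.] d7

H winning at [..#./..#.]: True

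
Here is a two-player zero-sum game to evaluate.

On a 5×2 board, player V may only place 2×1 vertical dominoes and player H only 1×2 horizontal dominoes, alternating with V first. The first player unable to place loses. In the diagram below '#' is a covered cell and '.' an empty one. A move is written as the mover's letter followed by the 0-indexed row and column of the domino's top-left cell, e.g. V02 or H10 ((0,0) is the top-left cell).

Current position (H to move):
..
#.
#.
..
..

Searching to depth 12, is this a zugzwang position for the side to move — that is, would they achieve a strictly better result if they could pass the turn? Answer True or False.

ply 1, H at ../#./#./../.. | H00=-1→##/#./#./../..; H30=+1→../#./#./##/..*; H40=+1→../#./#./../##
ply 2, V at ../#./#./##/.. | V01=-1→.#/##/#./##/..*; V11=-1→../##/##/##/..
ply 3, H at .#/##/#./##/.. | H40=+1→.#/##/#./##/##*
ply 4: .#/##/#./##/## is terminal -1 (V); from ../#./#./../.. depth 12
suppose H passes — search the same position with V to move:
pass> ply 1, V at ../#./#./../.. | V01=-1→.#/##/#./../..; V11=-1→../##/##/../..; V21=+1→../#./##/.#/..*; V30=+1→../#./#./#./#.; V31=+1→../#./#./.#/.#
pass> ply 2, H at ../#./##/.#/.. | H00=-1→##/#./##/.#/..*; H40=-1→../#./##/.#/##
pass> ply 3, V at ##/#./##/.#/.. | V30=+1→##/#./##/##/#.*
pass> ply 4: ##/#./##/##/#. is terminal -1 (H); from ../#./#./../.. depth 12
for H: play +1, pass -1

zugzwang(../#./#./../.., H) = False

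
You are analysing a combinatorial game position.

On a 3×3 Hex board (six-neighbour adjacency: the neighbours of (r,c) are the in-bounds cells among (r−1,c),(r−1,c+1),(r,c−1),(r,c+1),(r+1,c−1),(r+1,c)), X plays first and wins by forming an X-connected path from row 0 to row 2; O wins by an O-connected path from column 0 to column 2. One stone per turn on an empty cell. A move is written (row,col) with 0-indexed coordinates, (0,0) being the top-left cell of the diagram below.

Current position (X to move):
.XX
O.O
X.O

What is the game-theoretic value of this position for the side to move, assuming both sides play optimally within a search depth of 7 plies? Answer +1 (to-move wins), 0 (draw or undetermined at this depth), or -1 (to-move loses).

value(.XX/O.O/X.O, X) = +1

ply 1, X at .XX/O.O/X.O | (0,0)=-1→XXX/O.O/X.O; (1,1)=+1→.XX/OXO/X.O*; (2,1)=-1→.XX/O.O/XXO
ply 2: .XX/OXO/X.O is terminal -1 (O); from .XX/O.O/X.O depth 7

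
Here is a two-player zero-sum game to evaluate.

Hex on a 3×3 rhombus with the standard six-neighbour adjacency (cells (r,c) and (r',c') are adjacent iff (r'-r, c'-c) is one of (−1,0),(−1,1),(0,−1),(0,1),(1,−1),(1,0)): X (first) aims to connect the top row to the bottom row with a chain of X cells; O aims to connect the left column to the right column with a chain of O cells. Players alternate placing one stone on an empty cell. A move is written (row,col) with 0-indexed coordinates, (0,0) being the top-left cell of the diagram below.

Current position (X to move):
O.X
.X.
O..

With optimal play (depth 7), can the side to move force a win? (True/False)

ply 1, X at O.X/.X./O.. | (0,1)=-1→OXX/.X./O..; (1,0)=-1→O.X/XX./O..; (1,2)=+1→O.X/.XX/O..*; (2,1)=+1→O.X/.X./OX.; (2,2)=+1→O.X/.X./O.X
ply 2, O at O.X/.XX/O.. | (0,1)=-1→OOX/.XX/O..*; (1,0)=-1→O.X/OXX/O..; (2,1)=-1→O.X/.XX/OO.; (2,2)=-1→O.X/.XX/O.O
ply 3, X at OOX/.XX/O.. | (1,0)=+1→OOX/XXX/O..*; (2,1)=+1→OOX/.XX/OX.; (2,2)=+1→OOX/.XX/O.X
ply 4, O at OOX/XXX/O.. | (2,1)=-1→OOX/XXX/OO.*; (2,2)=-1→OOX/XXX/O.O
ply 5, X at OOX/XXX/OO. | (2,2)=+1→OOX/XXX/OOX*
ply 6: OOX/XXX/OOX is terminal -1 (O); from O.X/.X./O.. depth 7

X winning at [O.X/.X./O..]: True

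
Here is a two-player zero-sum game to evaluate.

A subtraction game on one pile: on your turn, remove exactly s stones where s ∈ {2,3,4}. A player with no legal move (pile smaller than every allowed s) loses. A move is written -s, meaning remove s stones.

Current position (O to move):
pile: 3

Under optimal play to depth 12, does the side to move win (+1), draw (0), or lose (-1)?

value(3, O) = +1

p1 O@[3]: -2[1]+1* -3[0]+1
p2 X@[1] terminal -1; root [3] d12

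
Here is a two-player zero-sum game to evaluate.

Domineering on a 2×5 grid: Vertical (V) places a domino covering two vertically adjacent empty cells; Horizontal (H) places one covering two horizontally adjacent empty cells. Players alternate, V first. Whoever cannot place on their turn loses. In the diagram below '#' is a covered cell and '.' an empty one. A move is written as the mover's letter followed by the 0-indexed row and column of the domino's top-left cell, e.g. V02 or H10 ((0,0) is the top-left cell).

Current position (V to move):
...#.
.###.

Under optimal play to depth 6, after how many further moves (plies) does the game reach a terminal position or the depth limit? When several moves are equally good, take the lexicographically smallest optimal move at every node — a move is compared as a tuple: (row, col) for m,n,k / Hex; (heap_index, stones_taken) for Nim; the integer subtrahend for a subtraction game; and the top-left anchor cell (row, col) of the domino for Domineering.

p1 V@[...#./.###.]: V00[#..#./####.]+1* V04[...##/.####]-1
p2 H@[#..#./####.]: H01[####./####.]-1*
p3 V@[####./####.]: V04[#####/#####]+1*
p4 H@[#####/#####] terminal -1; root [...#./.###.] d6

PV length from [...#./.###.]: 3 plies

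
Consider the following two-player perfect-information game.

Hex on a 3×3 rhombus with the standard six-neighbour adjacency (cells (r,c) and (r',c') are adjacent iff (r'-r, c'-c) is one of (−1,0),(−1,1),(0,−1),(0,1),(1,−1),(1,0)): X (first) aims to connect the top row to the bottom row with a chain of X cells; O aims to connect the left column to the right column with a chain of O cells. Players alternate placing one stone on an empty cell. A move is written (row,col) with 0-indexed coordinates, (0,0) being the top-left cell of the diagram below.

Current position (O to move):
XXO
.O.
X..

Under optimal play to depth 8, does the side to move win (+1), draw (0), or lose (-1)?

value(XXO/.O./X.., O) = +1

p1 O@[XXO/.O./X..]: (1,0)[XXO/OO./X..]+1* (1,2)[XXO/.OO/X..]-1 (2,1)[XXO/.O./XO.]-1 (2,2)[XXO/.O./X.O]-1
p2 X@[XXO/OO./X..] terminal -1; root [XXO/.O./X..] d8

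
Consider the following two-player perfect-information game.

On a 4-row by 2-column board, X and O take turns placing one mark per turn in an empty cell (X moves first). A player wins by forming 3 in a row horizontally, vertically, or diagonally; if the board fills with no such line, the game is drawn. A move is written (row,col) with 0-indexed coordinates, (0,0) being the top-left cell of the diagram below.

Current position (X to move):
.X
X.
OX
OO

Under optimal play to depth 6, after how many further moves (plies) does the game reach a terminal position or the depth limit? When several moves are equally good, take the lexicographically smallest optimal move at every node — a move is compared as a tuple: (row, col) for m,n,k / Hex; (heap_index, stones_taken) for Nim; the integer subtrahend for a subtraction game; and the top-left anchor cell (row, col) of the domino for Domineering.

PV length from [.X/X./OX/OO]: 1 ply

ply 1, X at .X/X./OX/OO | (0,0)=+0→XX/X./OX/OO; (1,1)=+1→.X/XX/OX/OO*
ply 2: .X/XX/OX/OO is terminal -1 (O); from .X/X./OX/OO depth 6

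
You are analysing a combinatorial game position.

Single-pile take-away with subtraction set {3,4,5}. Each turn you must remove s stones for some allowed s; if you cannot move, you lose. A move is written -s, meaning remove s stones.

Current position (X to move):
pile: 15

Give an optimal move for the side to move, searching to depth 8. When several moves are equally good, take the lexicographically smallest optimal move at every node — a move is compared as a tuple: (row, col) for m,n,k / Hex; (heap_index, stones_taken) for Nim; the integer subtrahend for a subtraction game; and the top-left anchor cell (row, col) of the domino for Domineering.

ply 1, X at 15 | -3=-1→12; -4=-1→11; -5=+1→10*
ply 2, O at 10 | -3=-1→7*; -4=-1→6; -5=-1→5
ply 3, X at 7 | -3=-1→4; -4=-1→3; -5=+1→2*
ply 4: 2 is terminal -1 (O); from 15 depth 8

X's best at [15]: -5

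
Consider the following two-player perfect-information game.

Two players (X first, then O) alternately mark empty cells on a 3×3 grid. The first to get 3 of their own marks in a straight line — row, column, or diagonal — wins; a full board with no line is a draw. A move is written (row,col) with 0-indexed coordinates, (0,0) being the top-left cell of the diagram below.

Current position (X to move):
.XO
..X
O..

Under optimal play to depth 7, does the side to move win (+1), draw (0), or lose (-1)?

ply 1, X at .XO/..X/O.. | (0,0)=-1→XXO/..X/O..; (1,0)=-1→.XO/X.X/O..; (1,1)=+1→.XO/.XX/O..*; (2,1)=-1→.XO/..X/OX.; (2,2)=-1→.XO/..X/O.X
ply 2, O at .XO/.XX/O.. | (0,0)=-1→OXO/.XX/O..*; (1,0)=-1→.XO/OXX/O..; (2,1)=-1→.XO/.XX/OO.; (2,2)=-1→.XO/.XX/O.O
ply 3, X at OXO/.XX/O.. | (1,0)=+1→OXO/XXX/O..*; (2,1)=+1→OXO/.XX/OX.; (2,2)=-1→OXO/.XX/O.X
ply 4: OXO/XXX/O.. is terminal -1 (O); from .XO/..X/O.. depth 7

value(.XO/..X/O.., X) = +1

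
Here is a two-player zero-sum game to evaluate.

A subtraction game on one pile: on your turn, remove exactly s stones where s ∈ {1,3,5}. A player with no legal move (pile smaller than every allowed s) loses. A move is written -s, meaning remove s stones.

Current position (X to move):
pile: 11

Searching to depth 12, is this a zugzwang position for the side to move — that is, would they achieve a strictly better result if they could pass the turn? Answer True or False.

[11] X move#1: -1:+1/10*, -3:+1/8, -5:+1/6
[10] O move#2: -1:-1/9*, -3:-1/7, -5:-1/5
[9] X move#3: -1:+1/8*, -3:+1/6, -5:+1/4
[8] O move#4: -1:-1/7*, -3:-1/5, -5:-1/3
[7] X move#5: -1:+1/6*, -3:+1/4, -5:+1/2
[6] O move#6: -1:-1/5*, -3:-1/3, -5:-1/1
[5] X move#7: -1:+1/4*, -3:+1/2, -5:+1/0
[4] O move#8: -1:-1/3*, -3:-1/1
[3] X move#9: -1:+1/2*, -3:+1/0
[2] O move#10: -1:-1/1*
[1] X move#11: -1:+1/0*
[0] end (terminal -1, O#12); searched 11 to 12
pass branch (O moves first from the same position):
  | [11] O move#1: -1:+1/10*, -3:+1/8, -5:+1/6
  | [10] X move#2: -1:-1/9*, -3:-1/7, -5:-1/5
  | [9] O move#3: -1:+1/8*, -3:+1/6, -5:+1/4
  | [8] X move#4: -1:-1/7*, -3:-1/5, -5:-1/3
  | [7] O move#5: -1:+1/6*, -3:+1/4, -5:+1/2
  | [6] X move#6: -1:-1/5*, -3:-1/3, -5:-1/1
  | [5] O move#7: -1:+1/4*, -3:+1/2, -5:+1/0
  | [4] X move#8: -1:-1/3*, -3:-1/1
  | [3] O move#9: -1:+1/2*, -3:+1/0
  | [2] X move#10: -1:-1/1*
  | [1] O move#11: -1:+1/0*
  | [0] end (terminal -1, X#12); searched 11 to 12
X moving scores +1; X passing scores -1

zugzwang(11, X) = False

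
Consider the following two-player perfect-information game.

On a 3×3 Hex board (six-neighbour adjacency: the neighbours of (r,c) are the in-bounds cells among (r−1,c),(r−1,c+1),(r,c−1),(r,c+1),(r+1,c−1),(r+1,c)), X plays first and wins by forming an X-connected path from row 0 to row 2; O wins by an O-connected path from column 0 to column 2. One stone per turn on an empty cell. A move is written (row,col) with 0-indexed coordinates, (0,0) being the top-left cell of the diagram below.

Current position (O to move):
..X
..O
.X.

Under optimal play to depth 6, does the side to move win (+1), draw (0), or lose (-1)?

[..X/..O/.X.] O move#1: (0,0):-1/O.X/..O/.X., (0,1):-1/.OX/..O/.X., (1,0):-1/..X/O.O/.X., (1,1):+1/..X/.OO/.X.*, (2,0):-1/..X/..O/OX., (2,2):-1/..X/..O/.XO
[..X/.OO/.X.] X move#2: (0,0):-1/X.X/.OO/.X.*, (0,1):-1/.XX/.OO/.X., (1,0):-1/..X/XOO/.X., (2,0):-1/..X/.OO/XX., (2,2):-1/..X/.OO/.XX
[X.X/.OO/.X.] O move#3: (0,1):+1/XOX/.OO/.X.*, (1,0):+1/X.X/OOO/.X., (2,0):+1/X.X/.OO/OX., (2,2):+1/X.X/.OO/.XO
[XOX/.OO/.X.] X move#4: (1,0):-1/XOX/XOO/.X.*, (2,0):-1/XOX/.OO/XX., (2,2):-1/XOX/.OO/.XX
[XOX/XOO/.X.] O move#5: (2,0):+1/XOX/XOO/OX.*, (2,2):-1/XOX/XOO/.XO
[XOX/XOO/OX.] end (terminal -1, X#6); searched ..X/..O/.X. to 6

value(..X/..O/.X., O) = +1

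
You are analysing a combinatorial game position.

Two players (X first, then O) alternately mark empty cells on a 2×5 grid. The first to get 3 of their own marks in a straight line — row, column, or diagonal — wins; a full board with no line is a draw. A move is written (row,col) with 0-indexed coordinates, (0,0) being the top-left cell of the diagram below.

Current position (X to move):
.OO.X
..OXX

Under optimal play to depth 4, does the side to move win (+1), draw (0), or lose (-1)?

value(.OO.X/..OXX, X) = -1

ply 1, X at .OO.X/..OXX | (0,0)=-1→XOO.X/..OXX*; (0,3)=-1→.OOXX/..OXX; (1,0)=-1→.OO.X/X.OXX; (1,1)=-1→.OO.X/.XOXX
ply 2, O at XOO.X/..OXX | (0,3)=+1→XOOOX/..OXX*; (1,0)=+1→XOO.X/O.OXX; (1,1)=+1→XOO.X/.OOXX
ply 3: XOOOX/..OXX is terminal -1 (X); from .OO.X/..OXX depth 4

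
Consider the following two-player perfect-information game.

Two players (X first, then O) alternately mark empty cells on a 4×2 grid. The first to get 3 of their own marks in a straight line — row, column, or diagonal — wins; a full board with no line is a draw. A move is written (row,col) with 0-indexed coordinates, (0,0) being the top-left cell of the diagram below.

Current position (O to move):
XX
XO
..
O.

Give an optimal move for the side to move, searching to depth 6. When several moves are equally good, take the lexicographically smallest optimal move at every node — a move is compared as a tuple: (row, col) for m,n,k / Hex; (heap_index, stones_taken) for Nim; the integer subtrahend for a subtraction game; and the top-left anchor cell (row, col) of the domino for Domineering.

O's best at [XX/XO/../O.]: (2,0)

[XX/XO/../O.] O move#1: (2,0):+0/XX/XO/O./O.*, (2,1):-1/XX/XO/.O/O., (3,1):-1/XX/XO/../OO
[XX/XO/O./O.] X move#2: (2,1):+0/XX/XO/OX/O.*, (3,1):+0/XX/XO/O./OX
[XX/XO/OX/O.] O move#3: (3,1):+0/XX/XO/OX/OO*
[XX/XO/OX/OO] end (terminal +0, X#4); searched XX/XO/../O. to 6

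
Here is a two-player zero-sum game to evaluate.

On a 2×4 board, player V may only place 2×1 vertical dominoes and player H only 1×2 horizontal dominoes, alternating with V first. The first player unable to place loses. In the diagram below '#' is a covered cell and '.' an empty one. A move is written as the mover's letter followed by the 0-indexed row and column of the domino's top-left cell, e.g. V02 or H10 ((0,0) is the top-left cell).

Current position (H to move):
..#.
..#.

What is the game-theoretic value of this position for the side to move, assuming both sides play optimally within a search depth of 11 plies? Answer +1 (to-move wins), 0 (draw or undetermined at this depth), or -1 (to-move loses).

ply 1, H at ..#./..#. | H00=+1→###./..#.*; H10=+1→..#./###.
ply 2, V at ###./..#. | V03=-1→####/..##*
ply 3, H at ####/..## | H10=+1→####/####*
ply 4: ####/#### is terminal -1 (V); from ..#./..#. depth 11

value(..#./..#., H) = +1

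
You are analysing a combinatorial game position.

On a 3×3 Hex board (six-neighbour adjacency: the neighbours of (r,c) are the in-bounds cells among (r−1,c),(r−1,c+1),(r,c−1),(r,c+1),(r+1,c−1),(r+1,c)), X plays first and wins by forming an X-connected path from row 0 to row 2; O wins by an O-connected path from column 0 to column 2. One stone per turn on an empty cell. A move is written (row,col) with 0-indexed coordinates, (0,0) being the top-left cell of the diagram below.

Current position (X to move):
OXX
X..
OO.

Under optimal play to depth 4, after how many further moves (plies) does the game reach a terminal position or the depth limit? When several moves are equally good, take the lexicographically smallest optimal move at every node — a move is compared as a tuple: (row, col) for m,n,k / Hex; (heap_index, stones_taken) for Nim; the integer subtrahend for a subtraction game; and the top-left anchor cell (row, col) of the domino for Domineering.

PV length from [OXX/X../OO.]: 2 plies

ply 1, X at OXX/X../OO. | (1,1)=-1→OXX/XX./OO.*; (1,2)=-1→OXX/X.X/OO.; (2,2)=-1→OXX/X../OOX
ply 2, O at OXX/XX./OO. | (1,2)=+1→OXX/XXO/OO.*; (2,2)=+1→OXX/XX./OOO
ply 3: OXX/XXO/OO. is terminal -1 (X); from OXX/X../OO. depth 4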